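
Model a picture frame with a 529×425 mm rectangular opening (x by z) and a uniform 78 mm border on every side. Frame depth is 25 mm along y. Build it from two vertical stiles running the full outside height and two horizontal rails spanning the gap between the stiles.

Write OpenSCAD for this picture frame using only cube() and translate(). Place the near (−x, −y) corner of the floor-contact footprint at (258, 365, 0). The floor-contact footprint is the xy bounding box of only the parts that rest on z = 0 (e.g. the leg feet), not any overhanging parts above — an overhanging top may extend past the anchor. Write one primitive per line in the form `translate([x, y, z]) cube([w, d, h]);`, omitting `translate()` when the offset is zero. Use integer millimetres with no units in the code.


translate([258, 365, 0]) cube([78, 25, 581]);
translate([865, 365, 0]) cube([78, 25, 581]);
translate([336, 365, 0]) cube([529, 25, 78]);
translate([336, 365, 503]) cube([529, 25, 78]);


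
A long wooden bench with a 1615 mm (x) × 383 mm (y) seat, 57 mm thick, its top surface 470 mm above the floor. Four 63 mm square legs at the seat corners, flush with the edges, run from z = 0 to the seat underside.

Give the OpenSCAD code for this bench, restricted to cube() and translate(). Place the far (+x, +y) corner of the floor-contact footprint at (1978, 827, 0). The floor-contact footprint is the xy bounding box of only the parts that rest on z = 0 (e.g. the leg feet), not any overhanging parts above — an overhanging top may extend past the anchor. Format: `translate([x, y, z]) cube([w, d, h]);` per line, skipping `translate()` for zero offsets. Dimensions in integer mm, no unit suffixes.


translate([363, 444, 413]) cube([1615, 383, 57]);
translate([363, 444, 0]) cube([63, 63, 413]);
translate([363, 764, 0]) cube([63, 63, 413]);
translate([1915, 444, 0]) cube([63, 63, 413]);
translate([1915, 764, 0]) cube([63, 63, 413]);


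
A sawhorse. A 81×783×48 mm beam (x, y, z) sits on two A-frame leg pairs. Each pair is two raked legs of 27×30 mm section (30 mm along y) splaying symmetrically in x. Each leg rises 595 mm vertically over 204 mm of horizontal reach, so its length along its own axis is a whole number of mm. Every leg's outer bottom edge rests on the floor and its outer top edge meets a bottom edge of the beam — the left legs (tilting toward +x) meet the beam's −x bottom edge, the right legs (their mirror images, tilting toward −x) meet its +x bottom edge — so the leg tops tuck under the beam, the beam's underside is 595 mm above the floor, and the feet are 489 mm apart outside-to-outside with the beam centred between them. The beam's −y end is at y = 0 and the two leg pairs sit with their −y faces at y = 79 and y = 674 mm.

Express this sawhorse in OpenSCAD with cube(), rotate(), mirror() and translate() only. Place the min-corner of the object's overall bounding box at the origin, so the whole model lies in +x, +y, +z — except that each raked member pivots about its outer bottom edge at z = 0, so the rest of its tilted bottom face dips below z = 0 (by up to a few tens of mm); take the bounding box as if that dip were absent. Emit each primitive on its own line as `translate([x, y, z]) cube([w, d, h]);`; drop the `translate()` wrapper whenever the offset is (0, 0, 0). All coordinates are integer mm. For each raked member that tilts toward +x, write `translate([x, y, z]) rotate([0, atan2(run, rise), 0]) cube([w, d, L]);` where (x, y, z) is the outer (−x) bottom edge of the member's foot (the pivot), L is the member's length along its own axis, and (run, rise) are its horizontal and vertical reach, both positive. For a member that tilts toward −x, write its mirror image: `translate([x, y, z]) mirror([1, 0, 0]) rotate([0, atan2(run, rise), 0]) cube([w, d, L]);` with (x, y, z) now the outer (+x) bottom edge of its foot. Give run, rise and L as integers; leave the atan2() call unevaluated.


// leg length = √(204² + 595²) = 629
// right-leg outer foot x = 2·204 + 81 = 489
// beam min-corner = (204, 0, 595)
translate([204, 0, 595]) cube([81, 783, 48]);
translate([0, 79, 0]) rotate([0, atan2(204, 595), 0]) cube([27, 30, 629]);
translate([489, 79, 0]) mirror([1, 0, 0]) rotate([0, atan2(204, 595), 0]) cube([27, 30, 629]);
translate([0, 674, 0]) rotate([0, atan2(204, 595), 0]) cube([27, 30, 629]);
translate([489, 674, 0]) mirror([1, 0, 0]) rotate([0, atan2(204, 595), 0]) cube([27, 30, 629]);


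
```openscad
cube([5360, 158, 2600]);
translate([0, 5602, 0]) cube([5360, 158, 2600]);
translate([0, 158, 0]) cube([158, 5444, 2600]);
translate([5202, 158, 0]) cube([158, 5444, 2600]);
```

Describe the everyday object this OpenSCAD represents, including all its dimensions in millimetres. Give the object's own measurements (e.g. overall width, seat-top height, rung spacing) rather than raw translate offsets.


The wall frame of a small rectangular building: four walls, each 2600 mm tall and 158 mm thick, enclosing a footprint 5360 mm (x) by 5760 mm (y) outside-to-outside, with no floor or roof. The front and back walls (the −y and +y sides) span the full width; the two side walls fit between them.


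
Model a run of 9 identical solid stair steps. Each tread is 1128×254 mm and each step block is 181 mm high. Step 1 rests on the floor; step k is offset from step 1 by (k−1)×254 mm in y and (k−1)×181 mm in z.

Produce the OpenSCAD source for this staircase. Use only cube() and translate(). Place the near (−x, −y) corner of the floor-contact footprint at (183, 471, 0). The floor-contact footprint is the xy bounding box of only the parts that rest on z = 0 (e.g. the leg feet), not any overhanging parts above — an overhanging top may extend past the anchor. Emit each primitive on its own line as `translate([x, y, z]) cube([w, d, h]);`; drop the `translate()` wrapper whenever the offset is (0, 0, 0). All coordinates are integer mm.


translate([183, 471, 0]) cube([1128, 254, 181]);
translate([183, 725, 181]) cube([1128, 254, 181]);
translate([183, 979, 362]) cube([1128, 254, 181]);
translate([183, 1233, 543]) cube([1128, 254, 181]);
translate([183, 1487, 724]) cube([1128, 254, 181]);
translate([183, 1741, 905]) cube([1128, 254, 181]);
translate([183, 1995, 1086]) cube([1128, 254, 181]);
translate([183, 2249, 1267]) cube([1128, 254, 181]);
translate([183, 2503, 1448]) cube([1128, 254, 181]);


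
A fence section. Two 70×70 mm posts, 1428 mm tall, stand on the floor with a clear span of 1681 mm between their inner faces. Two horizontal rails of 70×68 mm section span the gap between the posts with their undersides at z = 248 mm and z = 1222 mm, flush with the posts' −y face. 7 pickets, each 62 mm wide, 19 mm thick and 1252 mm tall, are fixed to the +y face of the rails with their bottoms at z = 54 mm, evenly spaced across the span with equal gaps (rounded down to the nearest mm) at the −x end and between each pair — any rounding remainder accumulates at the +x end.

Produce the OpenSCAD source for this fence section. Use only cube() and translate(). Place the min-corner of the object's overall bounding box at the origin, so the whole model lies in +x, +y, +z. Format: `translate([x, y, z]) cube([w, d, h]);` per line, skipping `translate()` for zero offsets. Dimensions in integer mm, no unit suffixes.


cube([70, 70, 1428]);
translate([1751, 0, 0]) cube([70, 70, 1428]);
translate([70, 0, 248]) cube([1681, 70, 68]);
translate([70, 0, 1222]) cube([1681, 70, 68]);
translate([225, 70, 54]) cube([62, 19, 1252]);
translate([442, 70, 54]) cube([62, 19, 1252]);
translate([659, 70, 54]) cube([62, 19, 1252]);
translate([876, 70, 54]) cube([62, 19, 1252]);
translate([1093, 70, 54]) cube([62, 19, 1252]);
translate([1310, 70, 54]) cube([62, 19, 1252]);
translate([1527, 70, 54]) cube([62, 19, 1252]);


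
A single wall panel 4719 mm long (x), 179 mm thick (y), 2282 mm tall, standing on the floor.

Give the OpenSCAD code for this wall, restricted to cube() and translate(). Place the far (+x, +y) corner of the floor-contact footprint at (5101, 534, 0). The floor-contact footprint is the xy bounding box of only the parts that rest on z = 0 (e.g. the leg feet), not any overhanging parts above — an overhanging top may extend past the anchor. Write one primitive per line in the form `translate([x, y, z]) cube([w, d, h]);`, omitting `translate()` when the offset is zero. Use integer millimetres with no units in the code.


translate([382, 355, 0]) cube([4719, 179, 2282]);


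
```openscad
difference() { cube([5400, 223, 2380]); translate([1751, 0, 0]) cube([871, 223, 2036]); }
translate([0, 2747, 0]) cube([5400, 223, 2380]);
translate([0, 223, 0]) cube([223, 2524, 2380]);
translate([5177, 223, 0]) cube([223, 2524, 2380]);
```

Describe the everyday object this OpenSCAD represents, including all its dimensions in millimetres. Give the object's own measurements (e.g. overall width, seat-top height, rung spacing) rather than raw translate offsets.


A single room: four walls, each 2380 mm tall and 223 mm thick, enclosing an outside footprint 5400×2970 mm (x × y), no floor or roof. The front and back walls (−y and +y sides) run the full x-width; the side walls fit between their inner faces. A door opening 871 mm wide and 2036 mm tall is cut through the front wall from the floor up, its −x edge 1751 mm from the wall's −x end.


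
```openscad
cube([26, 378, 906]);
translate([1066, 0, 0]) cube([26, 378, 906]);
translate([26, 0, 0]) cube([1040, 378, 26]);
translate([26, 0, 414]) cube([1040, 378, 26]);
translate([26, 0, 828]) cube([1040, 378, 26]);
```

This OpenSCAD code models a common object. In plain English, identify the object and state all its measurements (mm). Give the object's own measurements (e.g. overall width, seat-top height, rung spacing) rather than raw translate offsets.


An open bookshelf. Two side panels, each 26 mm thick, 378 mm deep and 906 mm tall, stand 1092 mm apart (outside-to-outside). Between them sit 3 shelves, each 26 mm thick and 378 mm deep, spanning the full gap between the sides. The bottom shelf rests on the floor (its underside at z = 0) and the clear gap between one shelf's top and the next shelf's underside is 388 mm.


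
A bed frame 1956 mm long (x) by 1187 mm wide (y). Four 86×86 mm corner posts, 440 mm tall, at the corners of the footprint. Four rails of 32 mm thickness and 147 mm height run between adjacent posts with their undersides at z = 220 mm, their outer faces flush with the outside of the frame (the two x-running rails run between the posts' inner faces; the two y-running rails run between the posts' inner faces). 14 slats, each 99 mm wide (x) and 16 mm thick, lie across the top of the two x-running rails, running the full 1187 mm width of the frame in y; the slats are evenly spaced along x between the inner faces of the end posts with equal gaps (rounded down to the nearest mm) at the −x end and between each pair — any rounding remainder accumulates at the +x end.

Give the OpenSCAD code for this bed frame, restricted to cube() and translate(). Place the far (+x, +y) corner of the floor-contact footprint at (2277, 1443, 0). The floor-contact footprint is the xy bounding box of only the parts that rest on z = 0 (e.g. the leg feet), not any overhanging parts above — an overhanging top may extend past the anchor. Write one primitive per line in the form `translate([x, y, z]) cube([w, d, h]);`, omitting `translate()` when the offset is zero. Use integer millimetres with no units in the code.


// slat z = rail_z + rail_h = 220 + 147 = 367
// slat gap = ⌊(1784 − 14·99) / 15⌋ = 26
translate([321, 256, 0]) cube([86, 86, 440]);
translate([321, 1357, 0]) cube([86, 86, 440]);
translate([2191, 256, 0]) cube([86, 86, 440]);
translate([2191, 1357, 0]) cube([86, 86, 440]);
translate([407, 256, 220]) cube([1784, 32, 147]);
translate([407, 1411, 220]) cube([1784, 32, 147]);
translate([321, 342, 220]) cube([32, 1015, 147]);
translate([2245, 342, 220]) cube([32, 1015, 147]);
translate([433, 256, 367]) cube([99, 1187, 16]);
translate([558, 256, 367]) cube([99, 1187, 16]);
translate([683, 256, 367]) cube([99, 1187, 16]);
translate([808, 256, 367]) cube([99, 1187, 16]);
translate([933, 256, 367]) cube([99, 1187, 16]);
translate([1058, 256, 367]) cube([99, 1187, 16]);
translate([1183, 256, 367]) cube([99, 1187, 16]);
translate([1308, 256, 367]) cube([99, 1187, 16]);
translate([1433, 256, 367]) cube([99, 1187, 16]);
translate([1558, 256, 367]) cube([99, 1187, 16]);
translate([1683, 256, 367]) cube([99, 1187, 16]);
translate([1808, 256, 367]) cube([99, 1187, 16]);
translate([1933, 256, 367]) cube([99, 1187, 16]);
translate([2058, 256, 367]) cube([99, 1187, 16]);


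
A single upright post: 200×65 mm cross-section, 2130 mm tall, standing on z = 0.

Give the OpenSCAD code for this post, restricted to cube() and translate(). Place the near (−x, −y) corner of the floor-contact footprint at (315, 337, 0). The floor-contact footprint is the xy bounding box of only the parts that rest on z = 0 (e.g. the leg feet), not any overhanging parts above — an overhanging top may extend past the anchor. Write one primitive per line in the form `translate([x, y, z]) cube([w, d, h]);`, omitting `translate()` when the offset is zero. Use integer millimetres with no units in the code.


translate([315, 337, 0]) cube([200, 65, 2130]);


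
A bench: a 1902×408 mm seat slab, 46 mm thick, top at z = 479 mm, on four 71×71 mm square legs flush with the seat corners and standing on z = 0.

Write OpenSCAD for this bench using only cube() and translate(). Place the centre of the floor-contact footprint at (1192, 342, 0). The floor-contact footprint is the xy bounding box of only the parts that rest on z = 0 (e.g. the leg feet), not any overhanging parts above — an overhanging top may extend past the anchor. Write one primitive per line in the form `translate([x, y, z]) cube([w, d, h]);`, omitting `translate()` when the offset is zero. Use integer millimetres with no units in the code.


translate([241, 138, 433]) cube([1902, 408, 46]);
translate([241, 138, 0]) cube([71, 71, 433]);
translate([241, 475, 0]) cube([71, 71, 433]);
translate([2072, 138, 0]) cube([71, 71, 433]);
translate([2072, 475, 0]) cube([71, 71, 433]);


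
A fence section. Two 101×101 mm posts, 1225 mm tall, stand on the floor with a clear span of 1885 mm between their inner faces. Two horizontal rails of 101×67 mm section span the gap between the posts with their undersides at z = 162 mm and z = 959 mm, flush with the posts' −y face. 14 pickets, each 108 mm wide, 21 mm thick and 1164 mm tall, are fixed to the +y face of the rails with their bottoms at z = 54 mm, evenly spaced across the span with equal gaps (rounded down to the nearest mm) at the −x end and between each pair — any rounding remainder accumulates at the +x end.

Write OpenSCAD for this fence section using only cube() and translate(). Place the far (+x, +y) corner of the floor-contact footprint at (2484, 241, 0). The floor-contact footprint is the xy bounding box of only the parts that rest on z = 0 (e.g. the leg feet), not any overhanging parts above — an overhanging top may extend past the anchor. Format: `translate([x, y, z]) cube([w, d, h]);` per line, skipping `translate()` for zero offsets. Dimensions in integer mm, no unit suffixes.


translate([397, 140, 0]) cube([101, 101, 1225]);
translate([2383, 140, 0]) cube([101, 101, 1225]);
translate([498, 140, 162]) cube([1885, 101, 67]);
translate([498, 140, 959]) cube([1885, 101, 67]);
translate([522, 241, 54]) cube([108, 21, 1164]);
translate([654, 241, 54]) cube([108, 21, 1164]);
translate([786, 241, 54]) cube([108, 21, 1164]);
translate([918, 241, 54]) cube([108, 21, 1164]);
translate([1050, 241, 54]) cube([108, 21, 1164]);
translate([1182, 241, 54]) cube([108, 21, 1164]);
translate([1314, 241, 54]) cube([108, 21, 1164]);
translate([1446, 241, 54]) cube([108, 21, 1164]);
translate([1578, 241, 54]) cube([108, 21, 1164]);
translate([1710, 241, 54]) cube([108, 21, 1164]);
translate([1842, 241, 54]) cube([108, 21, 1164]);
translate([1974, 241, 54]) cube([108, 21, 1164]);
translate([2106, 241, 54]) cube([108, 21, 1164]);
translate([2238, 241, 54]) cube([108, 21, 1164]);


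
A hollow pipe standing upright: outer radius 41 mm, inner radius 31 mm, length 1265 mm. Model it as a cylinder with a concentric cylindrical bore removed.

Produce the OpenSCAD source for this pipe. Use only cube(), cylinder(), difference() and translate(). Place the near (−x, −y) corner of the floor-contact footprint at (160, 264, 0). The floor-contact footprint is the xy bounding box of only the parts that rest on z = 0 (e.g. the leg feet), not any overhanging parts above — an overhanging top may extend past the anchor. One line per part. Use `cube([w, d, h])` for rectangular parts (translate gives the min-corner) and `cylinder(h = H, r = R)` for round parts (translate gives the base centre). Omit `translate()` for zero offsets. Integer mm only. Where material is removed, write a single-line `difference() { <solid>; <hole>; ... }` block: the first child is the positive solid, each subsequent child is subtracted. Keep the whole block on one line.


difference() { translate([201, 305, 0]) cylinder(h = 1265, r = 41); translate([201, 305, 0]) cylinder(h = 1265, r = 31); }


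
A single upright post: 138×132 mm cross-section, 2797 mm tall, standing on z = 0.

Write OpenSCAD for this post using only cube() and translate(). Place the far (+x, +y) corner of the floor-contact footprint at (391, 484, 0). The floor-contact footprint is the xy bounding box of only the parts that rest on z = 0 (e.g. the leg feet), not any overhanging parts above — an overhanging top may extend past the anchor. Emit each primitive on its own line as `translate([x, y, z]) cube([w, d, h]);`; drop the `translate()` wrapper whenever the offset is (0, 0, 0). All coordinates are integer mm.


translate([253, 352, 0]) cube([138, 132, 2797]);


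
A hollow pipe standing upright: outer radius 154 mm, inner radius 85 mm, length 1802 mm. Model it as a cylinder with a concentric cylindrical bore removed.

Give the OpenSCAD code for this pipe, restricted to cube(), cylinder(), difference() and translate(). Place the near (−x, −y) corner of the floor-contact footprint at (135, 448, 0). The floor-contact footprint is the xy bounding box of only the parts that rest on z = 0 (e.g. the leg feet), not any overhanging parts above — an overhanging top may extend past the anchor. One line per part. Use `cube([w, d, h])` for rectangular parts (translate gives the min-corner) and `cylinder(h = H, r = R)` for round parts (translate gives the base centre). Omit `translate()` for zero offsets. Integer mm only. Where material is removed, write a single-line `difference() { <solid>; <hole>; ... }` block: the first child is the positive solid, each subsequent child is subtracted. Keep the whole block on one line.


difference() { translate([289, 602, 0]) cylinder(h = 1802, r = 154); translate([289, 602, 0]) cylinder(h = 1802, r = 85); }


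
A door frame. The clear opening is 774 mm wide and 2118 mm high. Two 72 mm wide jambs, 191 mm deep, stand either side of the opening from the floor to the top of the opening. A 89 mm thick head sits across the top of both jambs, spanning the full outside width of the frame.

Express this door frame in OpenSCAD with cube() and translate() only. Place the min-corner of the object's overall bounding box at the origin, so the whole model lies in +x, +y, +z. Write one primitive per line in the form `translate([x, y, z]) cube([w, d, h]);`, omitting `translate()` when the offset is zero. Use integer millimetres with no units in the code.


cube([72, 191, 2118]);
translate([846, 0, 0]) cube([72, 191, 2118]);
translate([0, 0, 2118]) cube([918, 191, 89]);


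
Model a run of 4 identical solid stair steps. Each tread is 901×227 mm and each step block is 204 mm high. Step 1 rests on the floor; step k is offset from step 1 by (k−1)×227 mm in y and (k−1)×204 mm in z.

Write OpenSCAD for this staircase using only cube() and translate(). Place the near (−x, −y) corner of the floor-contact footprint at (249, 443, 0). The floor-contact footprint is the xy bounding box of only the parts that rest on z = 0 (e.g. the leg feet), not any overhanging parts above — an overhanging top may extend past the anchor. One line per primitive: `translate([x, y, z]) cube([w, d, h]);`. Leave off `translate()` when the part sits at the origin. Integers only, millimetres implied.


translate([249, 443, 0]) cube([901, 227, 204]);
translate([249, 670, 204]) cube([901, 227, 204]);
translate([249, 897, 408]) cube([901, 227, 204]);
translate([249, 1124, 612]) cube([901, 227, 204]);


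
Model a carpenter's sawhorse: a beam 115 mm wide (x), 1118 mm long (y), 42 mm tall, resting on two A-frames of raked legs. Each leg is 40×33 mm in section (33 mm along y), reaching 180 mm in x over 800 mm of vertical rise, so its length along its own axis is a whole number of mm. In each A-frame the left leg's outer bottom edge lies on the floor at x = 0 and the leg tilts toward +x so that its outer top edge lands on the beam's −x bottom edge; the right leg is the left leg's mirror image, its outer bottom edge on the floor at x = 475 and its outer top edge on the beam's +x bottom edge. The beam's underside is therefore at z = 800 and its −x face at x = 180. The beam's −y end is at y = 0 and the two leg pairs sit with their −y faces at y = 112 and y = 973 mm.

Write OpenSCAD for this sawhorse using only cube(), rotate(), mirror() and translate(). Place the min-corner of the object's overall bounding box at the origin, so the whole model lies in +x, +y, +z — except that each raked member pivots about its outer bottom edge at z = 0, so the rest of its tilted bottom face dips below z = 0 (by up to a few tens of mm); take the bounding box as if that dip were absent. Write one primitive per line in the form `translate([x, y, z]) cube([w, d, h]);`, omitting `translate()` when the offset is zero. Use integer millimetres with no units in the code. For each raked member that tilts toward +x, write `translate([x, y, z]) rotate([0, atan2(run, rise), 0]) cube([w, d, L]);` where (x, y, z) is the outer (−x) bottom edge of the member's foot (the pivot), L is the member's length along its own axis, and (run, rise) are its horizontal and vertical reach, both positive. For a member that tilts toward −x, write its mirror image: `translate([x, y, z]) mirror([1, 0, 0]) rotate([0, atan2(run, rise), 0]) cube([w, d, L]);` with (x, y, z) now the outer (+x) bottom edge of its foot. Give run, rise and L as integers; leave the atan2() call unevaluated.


// leg length = √(180² + 800²) = 820
// right-leg outer foot x = 2·180 + 115 = 475
// beam min-corner = (180, 0, 800)
translate([180, 0, 800]) cube([115, 1118, 42]);
translate([0, 112, 0]) rotate([0, atan2(180, 800), 0]) cube([40, 33, 820]);
translate([475, 112, 0]) mirror([1, 0, 0]) rotate([0, atan2(180, 800), 0]) cube([40, 33, 820]);
translate([0, 973, 0]) rotate([0, atan2(180, 800), 0]) cube([40, 33, 820]);
translate([475, 973, 0]) mirror([1, 0, 0]) rotate([0, atan2(180, 800), 0]) cube([40, 33, 820]);


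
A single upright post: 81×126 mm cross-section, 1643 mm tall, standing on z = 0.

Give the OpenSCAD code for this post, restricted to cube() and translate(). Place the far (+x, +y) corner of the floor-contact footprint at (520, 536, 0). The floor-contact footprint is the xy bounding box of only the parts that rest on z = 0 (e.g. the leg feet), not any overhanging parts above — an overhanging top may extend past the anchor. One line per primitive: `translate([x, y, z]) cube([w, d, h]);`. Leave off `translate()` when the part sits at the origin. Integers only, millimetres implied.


translate([439, 410, 0]) cube([81, 126, 1643]);


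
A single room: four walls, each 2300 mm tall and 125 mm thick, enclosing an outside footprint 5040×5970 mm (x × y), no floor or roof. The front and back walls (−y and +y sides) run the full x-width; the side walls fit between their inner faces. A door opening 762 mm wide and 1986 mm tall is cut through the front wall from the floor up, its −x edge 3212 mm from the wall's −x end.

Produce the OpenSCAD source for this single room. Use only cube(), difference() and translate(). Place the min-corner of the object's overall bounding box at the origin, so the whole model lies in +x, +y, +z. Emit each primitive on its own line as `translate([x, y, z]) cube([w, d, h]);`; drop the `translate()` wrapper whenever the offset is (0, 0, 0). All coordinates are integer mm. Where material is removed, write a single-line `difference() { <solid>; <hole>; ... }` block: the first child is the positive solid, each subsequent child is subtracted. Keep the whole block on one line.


difference() { cube([5040, 125, 2300]); translate([3212, 0, 0]) cube([762, 125, 1986]); }
translate([0, 5845, 0]) cube([5040, 125, 2300]);
translate([0, 125, 0]) cube([125, 5720, 2300]);
translate([4915, 125, 0]) cube([125, 5720, 2300]);


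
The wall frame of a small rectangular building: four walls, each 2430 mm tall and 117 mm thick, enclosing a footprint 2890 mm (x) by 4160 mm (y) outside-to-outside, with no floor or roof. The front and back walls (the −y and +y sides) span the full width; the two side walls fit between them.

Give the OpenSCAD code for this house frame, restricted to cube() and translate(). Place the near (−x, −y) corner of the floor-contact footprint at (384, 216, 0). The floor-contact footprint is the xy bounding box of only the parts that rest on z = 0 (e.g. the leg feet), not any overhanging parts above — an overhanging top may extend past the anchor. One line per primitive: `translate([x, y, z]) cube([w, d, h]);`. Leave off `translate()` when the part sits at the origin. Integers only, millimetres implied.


translate([384, 216, 0]) cube([2890, 117, 2430]);
translate([384, 4259, 0]) cube([2890, 117, 2430]);
translate([384, 333, 0]) cube([117, 3926, 2430]);
translate([3157, 333, 0]) cube([117, 3926, 2430]);


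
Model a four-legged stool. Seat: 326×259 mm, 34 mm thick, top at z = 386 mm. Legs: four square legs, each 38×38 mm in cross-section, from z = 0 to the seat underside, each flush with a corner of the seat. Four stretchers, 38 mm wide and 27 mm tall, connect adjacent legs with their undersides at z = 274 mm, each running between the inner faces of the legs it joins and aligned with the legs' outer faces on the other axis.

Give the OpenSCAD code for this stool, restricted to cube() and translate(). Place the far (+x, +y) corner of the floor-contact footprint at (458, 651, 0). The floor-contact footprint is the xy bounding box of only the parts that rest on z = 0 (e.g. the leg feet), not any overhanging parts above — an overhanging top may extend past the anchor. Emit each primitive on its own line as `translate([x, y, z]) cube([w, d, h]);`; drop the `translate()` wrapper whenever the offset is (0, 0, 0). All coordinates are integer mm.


// leg_h = 386 - 34 = 352
// stretcher span = 326 - 2*38 = 250
translate([132, 392, 352]) cube([326, 259, 34]);
translate([132, 392, 0]) cube([38, 38, 352]);
translate([420, 392, 0]) cube([38, 38, 352]);
translate([132, 613, 0]) cube([38, 38, 352]);
translate([420, 613, 0]) cube([38, 38, 352]);
translate([170, 392, 274]) cube([250, 38, 27]);
translate([170, 613, 274]) cube([250, 38, 27]);
translate([132, 430, 274]) cube([38, 183, 27]);
translate([420, 430, 274]) cube([38, 183, 27]);


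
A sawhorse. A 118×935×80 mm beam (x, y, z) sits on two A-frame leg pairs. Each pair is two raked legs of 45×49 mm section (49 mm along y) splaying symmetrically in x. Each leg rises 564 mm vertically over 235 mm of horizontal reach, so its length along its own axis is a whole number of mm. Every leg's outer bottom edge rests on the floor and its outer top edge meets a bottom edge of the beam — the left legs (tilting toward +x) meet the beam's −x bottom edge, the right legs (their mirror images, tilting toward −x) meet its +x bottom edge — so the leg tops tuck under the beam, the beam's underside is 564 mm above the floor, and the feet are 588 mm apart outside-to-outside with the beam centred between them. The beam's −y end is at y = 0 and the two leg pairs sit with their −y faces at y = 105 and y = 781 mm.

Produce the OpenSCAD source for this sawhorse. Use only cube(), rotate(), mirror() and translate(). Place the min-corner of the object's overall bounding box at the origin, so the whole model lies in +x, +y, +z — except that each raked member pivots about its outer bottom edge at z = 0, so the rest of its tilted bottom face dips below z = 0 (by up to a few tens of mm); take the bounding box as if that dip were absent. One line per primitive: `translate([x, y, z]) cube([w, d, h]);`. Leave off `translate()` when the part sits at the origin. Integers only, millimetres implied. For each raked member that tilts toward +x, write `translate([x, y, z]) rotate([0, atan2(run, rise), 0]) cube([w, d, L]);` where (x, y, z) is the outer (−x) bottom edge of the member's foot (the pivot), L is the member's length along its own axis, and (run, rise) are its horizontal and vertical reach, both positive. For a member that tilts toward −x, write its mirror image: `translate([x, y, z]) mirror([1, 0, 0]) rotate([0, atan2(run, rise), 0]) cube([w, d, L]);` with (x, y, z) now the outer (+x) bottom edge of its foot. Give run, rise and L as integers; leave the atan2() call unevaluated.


// leg length = √(235² + 564²) = 611
// right-leg outer foot x = 2·235 + 118 = 588
// beam min-corner = (235, 0, 564)
translate([235, 0, 564]) cube([118, 935, 80]);
translate([0, 105, 0]) rotate([0, atan2(235, 564), 0]) cube([45, 49, 611]);
translate([588, 105, 0]) mirror([1, 0, 0]) rotate([0, atan2(235, 564), 0]) cube([45, 49, 611]);
translate([0, 781, 0]) rotate([0, atan2(235, 564), 0]) cube([45, 49, 611]);
translate([588, 781, 0]) mirror([1, 0, 0]) rotate([0, atan2(235, 564), 0]) cube([45, 49, 611]);


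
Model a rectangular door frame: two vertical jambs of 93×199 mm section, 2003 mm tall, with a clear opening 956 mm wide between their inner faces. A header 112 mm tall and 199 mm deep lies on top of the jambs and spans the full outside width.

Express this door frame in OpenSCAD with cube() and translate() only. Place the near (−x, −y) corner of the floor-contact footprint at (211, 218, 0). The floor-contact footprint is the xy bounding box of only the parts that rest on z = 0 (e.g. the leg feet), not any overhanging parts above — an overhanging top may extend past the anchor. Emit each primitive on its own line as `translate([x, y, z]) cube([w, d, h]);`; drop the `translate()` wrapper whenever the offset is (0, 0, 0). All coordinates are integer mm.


translate([211, 218, 0]) cube([93, 199, 2003]);
translate([1260, 218, 0]) cube([93, 199, 2003]);
translate([211, 218, 2003]) cube([1142, 199, 112]);


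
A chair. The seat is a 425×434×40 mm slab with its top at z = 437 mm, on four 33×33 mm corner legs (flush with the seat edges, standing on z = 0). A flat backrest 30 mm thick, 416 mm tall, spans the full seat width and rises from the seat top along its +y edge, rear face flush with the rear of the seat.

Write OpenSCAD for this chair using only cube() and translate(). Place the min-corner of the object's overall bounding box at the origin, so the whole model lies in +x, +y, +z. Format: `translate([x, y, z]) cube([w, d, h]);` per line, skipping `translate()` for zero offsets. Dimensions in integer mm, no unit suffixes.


translate([0, 0, 397]) cube([425, 434, 40]);
cube([33, 33, 397]);
translate([392, 0, 0]) cube([33, 33, 397]);
translate([0, 401, 0]) cube([33, 33, 397]);
translate([392, 401, 0]) cube([33, 33, 397]);
translate([0, 404, 437]) cube([425, 30, 416]);


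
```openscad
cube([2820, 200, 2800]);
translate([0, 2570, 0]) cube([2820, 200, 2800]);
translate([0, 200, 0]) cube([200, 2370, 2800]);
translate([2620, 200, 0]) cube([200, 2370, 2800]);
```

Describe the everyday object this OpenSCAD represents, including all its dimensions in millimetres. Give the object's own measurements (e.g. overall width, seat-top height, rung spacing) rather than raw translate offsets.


The wall frame of a small rectangular building: four walls, each 2800 mm tall and 200 mm thick, enclosing a footprint 2820 mm (x) by 2770 mm (y) outside-to-outside, with no floor or roof. The front and back walls (the −y and +y sides) span the full width; the two side walls fit between them.


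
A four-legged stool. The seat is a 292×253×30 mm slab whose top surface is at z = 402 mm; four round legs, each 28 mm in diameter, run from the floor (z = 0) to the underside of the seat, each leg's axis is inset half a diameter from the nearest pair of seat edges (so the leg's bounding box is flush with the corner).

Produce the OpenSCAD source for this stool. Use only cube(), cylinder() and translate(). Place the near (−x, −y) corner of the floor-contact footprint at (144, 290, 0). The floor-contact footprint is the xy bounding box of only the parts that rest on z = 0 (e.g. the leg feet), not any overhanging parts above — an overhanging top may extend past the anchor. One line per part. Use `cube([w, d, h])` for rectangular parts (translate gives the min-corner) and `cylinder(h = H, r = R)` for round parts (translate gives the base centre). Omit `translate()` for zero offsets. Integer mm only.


translate([144, 290, 372]) cube([292, 253, 30]);
translate([158, 304, 0]) cylinder(h = 372, r = 14);
translate([422, 304, 0]) cylinder(h = 372, r = 14);
translate([158, 529, 0]) cylinder(h = 372, r = 14);
translate([422, 529, 0]) cylinder(h = 372, r = 14);


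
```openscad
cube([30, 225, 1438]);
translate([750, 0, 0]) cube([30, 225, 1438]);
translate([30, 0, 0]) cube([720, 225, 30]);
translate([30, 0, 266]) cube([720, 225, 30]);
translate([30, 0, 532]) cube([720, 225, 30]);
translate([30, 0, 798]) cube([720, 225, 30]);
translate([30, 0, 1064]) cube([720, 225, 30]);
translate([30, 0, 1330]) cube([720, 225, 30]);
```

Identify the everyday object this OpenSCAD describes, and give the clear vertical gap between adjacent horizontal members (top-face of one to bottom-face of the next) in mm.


A bookshelf. The clear shelf gap is 236 mm.

Two tall side panels with 6 horizontal boards between them — a bookshelf. The first two shelf undersides are at z = 0 and z = 266; with shelf thickness 30, the clear gap is 266 − 0 − 30 = 236 mm.


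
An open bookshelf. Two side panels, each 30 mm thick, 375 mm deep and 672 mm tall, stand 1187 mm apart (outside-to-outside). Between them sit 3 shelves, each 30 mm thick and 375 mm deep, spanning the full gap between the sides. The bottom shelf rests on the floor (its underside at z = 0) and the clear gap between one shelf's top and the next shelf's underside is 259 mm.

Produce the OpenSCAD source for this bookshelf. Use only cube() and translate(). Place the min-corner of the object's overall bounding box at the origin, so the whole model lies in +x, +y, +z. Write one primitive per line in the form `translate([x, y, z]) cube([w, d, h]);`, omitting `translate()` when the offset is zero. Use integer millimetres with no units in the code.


cube([30, 375, 672]);
translate([1157, 0, 0]) cube([30, 375, 672]);
translate([30, 0, 0]) cube([1127, 375, 30]);
translate([30, 0, 289]) cube([1127, 375, 30]);
translate([30, 0, 578]) cube([1127, 375, 30]);


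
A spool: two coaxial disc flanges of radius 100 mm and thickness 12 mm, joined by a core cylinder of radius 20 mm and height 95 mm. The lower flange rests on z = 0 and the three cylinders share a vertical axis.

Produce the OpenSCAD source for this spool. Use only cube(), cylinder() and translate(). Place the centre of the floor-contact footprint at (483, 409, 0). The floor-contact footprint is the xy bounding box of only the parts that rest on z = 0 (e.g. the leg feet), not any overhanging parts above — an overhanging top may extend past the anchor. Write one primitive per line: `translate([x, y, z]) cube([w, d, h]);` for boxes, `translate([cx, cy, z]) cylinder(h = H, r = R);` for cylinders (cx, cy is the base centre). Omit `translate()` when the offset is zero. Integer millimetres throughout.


translate([483, 409, 0]) cylinder(h = 12, r = 100);
translate([483, 409, 12]) cylinder(h = 95, r = 20);
translate([483, 409, 107]) cylinder(h = 12, r = 100);


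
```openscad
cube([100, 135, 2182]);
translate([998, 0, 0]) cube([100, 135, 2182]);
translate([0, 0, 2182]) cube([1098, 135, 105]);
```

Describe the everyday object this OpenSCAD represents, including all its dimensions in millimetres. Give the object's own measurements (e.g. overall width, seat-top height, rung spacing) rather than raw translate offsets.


A door frame. The clear opening is 898 mm wide and 2182 mm high. Two 100 mm wide jambs, 135 mm deep, stand either side of the opening from the floor to the top of the opening. A 105 mm thick head sits across the top of both jambs, spanning the full outside width of the frame.


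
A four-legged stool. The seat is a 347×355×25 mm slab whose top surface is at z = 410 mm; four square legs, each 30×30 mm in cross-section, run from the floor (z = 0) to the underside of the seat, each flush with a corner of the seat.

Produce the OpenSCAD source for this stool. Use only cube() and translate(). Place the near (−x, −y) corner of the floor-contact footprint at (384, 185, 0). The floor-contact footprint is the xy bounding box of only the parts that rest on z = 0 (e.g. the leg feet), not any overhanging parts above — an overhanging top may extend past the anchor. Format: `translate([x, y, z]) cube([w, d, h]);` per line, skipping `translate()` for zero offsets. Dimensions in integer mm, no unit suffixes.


// leg_h = 410 - 25 = 385
translate([384, 185, 385]) cube([347, 355, 25]);
translate([384, 185, 0]) cube([30, 30, 385]);
translate([701, 185, 0]) cube([30, 30, 385]);
translate([384, 510, 0]) cube([30, 30, 385]);
translate([701, 510, 0]) cube([30, 30, 385]);


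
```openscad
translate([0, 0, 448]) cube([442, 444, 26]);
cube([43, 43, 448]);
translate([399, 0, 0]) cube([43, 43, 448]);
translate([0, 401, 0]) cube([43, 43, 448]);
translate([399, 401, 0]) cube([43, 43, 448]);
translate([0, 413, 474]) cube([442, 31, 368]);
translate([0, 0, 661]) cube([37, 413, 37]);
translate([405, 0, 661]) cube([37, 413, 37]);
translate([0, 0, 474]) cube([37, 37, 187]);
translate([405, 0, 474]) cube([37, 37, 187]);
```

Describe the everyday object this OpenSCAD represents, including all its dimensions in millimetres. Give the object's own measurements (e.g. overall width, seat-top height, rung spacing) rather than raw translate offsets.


A chair. The seat is a 442×444×26 mm slab with its top at z = 474 mm, on four 43×43 mm corner legs (flush with the seat edges, standing on z = 0). A flat backrest 31 mm thick, 368 mm tall, spans the full seat width and rises from the seat top along its +y edge, rear face flush with the rear of the seat. Two armrests of 37×37 mm section run along each side from the seat's front edge to the front of the backrest, top faces 224 mm above the seat top and outer faces flush with the seat's x-edges; a 37×37 mm post under the front of each armrest stands on the seat at the front corner.


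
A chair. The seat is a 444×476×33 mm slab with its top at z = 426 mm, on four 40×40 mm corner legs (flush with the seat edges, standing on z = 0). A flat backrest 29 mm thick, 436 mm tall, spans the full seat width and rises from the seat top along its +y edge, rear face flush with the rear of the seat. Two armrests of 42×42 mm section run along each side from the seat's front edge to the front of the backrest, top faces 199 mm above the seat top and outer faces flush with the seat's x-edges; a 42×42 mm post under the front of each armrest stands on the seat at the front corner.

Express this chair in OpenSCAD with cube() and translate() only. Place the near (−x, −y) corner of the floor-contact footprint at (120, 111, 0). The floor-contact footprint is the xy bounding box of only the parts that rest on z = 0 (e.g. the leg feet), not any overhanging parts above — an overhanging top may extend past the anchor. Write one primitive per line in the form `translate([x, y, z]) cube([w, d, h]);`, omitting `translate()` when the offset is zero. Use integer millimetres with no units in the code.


translate([120, 111, 393]) cube([444, 476, 33]);
translate([120, 111, 0]) cube([40, 40, 393]);
translate([524, 111, 0]) cube([40, 40, 393]);
translate([120, 547, 0]) cube([40, 40, 393]);
translate([524, 547, 0]) cube([40, 40, 393]);
translate([120, 558, 426]) cube([444, 29, 436]);
translate([120, 111, 583]) cube([42, 447, 42]);
translate([522, 111, 583]) cube([42, 447, 42]);
translate([120, 111, 426]) cube([42, 42, 157]);
translate([522, 111, 426]) cube([42, 42, 157]);
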